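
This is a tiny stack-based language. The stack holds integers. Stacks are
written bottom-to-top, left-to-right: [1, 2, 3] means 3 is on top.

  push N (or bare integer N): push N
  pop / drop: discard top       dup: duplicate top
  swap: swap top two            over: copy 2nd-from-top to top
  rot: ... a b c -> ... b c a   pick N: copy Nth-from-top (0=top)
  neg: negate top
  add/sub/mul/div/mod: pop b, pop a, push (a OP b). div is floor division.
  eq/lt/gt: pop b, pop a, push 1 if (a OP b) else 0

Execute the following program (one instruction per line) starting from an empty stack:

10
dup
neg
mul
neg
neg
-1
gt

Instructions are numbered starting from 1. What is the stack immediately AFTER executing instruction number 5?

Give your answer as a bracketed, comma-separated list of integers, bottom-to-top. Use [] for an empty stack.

Step 1 ('10'): [10]
Step 2 ('dup'): [10, 10]
Step 3 ('neg'): [10, -10]
Step 4 ('mul'): [-100]
Step 5 ('neg'): [100]

Answer: [100]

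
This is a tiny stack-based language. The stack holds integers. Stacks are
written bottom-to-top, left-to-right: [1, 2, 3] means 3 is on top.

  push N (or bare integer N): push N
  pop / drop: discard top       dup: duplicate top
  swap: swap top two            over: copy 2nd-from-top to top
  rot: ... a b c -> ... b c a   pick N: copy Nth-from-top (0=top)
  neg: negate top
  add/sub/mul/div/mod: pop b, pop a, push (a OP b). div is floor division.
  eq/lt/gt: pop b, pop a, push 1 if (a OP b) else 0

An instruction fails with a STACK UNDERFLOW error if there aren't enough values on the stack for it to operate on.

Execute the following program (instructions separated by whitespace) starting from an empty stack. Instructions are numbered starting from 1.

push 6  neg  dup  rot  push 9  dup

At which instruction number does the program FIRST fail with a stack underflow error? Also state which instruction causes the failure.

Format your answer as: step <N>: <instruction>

Answer: step 4: rot

Derivation:
Step 1 ('push 6'): stack = [6], depth = 1
Step 2 ('neg'): stack = [-6], depth = 1
Step 3 ('dup'): stack = [-6, -6], depth = 2
Step 4 ('rot'): needs 3 value(s) but depth is 2 — STACK UNDERFLOW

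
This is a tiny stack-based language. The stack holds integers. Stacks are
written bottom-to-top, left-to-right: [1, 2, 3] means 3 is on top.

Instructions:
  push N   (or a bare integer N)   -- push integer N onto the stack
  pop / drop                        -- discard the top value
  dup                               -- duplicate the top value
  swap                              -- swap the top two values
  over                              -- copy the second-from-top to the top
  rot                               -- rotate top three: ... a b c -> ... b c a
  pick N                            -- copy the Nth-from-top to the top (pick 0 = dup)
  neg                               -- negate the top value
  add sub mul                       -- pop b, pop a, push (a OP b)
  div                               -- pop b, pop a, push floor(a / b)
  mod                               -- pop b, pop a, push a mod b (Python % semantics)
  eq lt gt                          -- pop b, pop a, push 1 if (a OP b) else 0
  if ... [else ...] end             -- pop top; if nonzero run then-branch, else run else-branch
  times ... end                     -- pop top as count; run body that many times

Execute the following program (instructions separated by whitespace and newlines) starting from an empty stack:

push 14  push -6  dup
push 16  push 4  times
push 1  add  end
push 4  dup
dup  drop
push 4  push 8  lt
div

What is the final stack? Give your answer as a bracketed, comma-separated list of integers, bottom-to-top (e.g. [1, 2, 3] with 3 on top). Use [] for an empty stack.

Answer: [14, -6, -6, 20, 4, 4]

Derivation:
After 'push 14': [14]
After 'push -6': [14, -6]
After 'dup': [14, -6, -6]
After 'push 16': [14, -6, -6, 16]
After 'push 4': [14, -6, -6, 16, 4]
After 'times': [14, -6, -6, 16]
After 'push 1': [14, -6, -6, 16, 1]
After 'add': [14, -6, -6, 17]
After 'push 1': [14, -6, -6, 17, 1]
After 'add': [14, -6, -6, 18]
After 'push 1': [14, -6, -6, 18, 1]
After 'add': [14, -6, -6, 19]
After 'push 1': [14, -6, -6, 19, 1]
After 'add': [14, -6, -6, 20]
After 'push 4': [14, -6, -6, 20, 4]
After 'dup': [14, -6, -6, 20, 4, 4]
After 'dup': [14, -6, -6, 20, 4, 4, 4]
After 'drop': [14, -6, -6, 20, 4, 4]
After 'push 4': [14, -6, -6, 20, 4, 4, 4]
After 'push 8': [14, -6, -6, 20, 4, 4, 4, 8]
After 'lt': [14, -6, -6, 20, 4, 4, 1]
After 'div': [14, -6, -6, 20, 4, 4]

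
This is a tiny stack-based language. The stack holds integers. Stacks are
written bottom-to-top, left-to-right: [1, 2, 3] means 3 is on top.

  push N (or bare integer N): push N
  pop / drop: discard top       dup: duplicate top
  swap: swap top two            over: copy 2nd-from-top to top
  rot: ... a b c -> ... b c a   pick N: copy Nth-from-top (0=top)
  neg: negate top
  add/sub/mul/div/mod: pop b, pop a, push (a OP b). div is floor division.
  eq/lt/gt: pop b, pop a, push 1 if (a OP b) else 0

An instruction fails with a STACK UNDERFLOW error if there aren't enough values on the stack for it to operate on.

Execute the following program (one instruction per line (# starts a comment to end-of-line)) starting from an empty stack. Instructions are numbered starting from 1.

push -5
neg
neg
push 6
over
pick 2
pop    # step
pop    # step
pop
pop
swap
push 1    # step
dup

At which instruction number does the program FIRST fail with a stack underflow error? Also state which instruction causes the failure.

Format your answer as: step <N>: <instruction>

Step 1 ('push -5'): stack = [-5], depth = 1
Step 2 ('neg'): stack = [5], depth = 1
Step 3 ('neg'): stack = [-5], depth = 1
Step 4 ('push 6'): stack = [-5, 6], depth = 2
Step 5 ('over'): stack = [-5, 6, -5], depth = 3
Step 6 ('pick 2'): stack = [-5, 6, -5, -5], depth = 4
Step 7 ('pop'): stack = [-5, 6, -5], depth = 3
Step 8 ('pop'): stack = [-5, 6], depth = 2
Step 9 ('pop'): stack = [-5], depth = 1
Step 10 ('pop'): stack = [], depth = 0
Step 11 ('swap'): needs 2 value(s) but depth is 0 — STACK UNDERFLOW

Answer: step 11: swap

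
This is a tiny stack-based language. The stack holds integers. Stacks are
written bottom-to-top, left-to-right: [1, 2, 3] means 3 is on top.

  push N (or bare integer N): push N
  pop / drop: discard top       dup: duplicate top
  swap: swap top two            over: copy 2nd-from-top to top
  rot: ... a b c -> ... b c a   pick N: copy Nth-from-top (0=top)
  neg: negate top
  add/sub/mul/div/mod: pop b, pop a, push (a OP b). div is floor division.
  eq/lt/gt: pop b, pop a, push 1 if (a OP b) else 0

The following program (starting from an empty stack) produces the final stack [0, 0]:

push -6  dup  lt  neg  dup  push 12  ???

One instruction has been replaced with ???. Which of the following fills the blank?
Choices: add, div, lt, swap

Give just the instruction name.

Stack before ???: [0, 0, 12]
Stack after ???:  [0, 0]
Checking each choice:
  add: produces [0, 12]
  div: MATCH
  lt: produces [0, 1]
  swap: produces [0, 12, 0]


Answer: div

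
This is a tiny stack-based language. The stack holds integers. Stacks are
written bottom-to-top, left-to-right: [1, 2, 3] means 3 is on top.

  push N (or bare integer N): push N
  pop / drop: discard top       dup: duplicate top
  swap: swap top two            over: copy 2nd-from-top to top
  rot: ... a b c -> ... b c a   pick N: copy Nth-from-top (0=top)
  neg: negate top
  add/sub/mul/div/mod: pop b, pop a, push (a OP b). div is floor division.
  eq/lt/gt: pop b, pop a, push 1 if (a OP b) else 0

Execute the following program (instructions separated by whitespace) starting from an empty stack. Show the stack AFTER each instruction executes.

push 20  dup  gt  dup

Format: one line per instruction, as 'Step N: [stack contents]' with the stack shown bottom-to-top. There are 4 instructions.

Step 1: [20]
Step 2: [20, 20]
Step 3: [0]
Step 4: [0, 0]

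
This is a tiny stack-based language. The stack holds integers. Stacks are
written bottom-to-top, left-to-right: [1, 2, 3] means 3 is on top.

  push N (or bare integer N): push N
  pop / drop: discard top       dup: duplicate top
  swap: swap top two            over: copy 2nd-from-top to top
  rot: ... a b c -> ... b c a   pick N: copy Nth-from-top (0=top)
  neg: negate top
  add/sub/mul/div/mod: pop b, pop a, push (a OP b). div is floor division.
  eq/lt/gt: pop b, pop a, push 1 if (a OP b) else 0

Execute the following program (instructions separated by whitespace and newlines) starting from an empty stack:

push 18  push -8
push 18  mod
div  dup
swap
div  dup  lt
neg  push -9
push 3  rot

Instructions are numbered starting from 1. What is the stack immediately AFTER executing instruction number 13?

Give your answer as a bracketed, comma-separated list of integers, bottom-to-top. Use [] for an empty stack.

Step 1 ('push 18'): [18]
Step 2 ('push -8'): [18, -8]
Step 3 ('push 18'): [18, -8, 18]
Step 4 ('mod'): [18, 10]
Step 5 ('div'): [1]
Step 6 ('dup'): [1, 1]
Step 7 ('swap'): [1, 1]
Step 8 ('div'): [1]
Step 9 ('dup'): [1, 1]
Step 10 ('lt'): [0]
Step 11 ('neg'): [0]
Step 12 ('push -9'): [0, -9]
Step 13 ('push 3'): [0, -9, 3]

Answer: [0, -9, 3]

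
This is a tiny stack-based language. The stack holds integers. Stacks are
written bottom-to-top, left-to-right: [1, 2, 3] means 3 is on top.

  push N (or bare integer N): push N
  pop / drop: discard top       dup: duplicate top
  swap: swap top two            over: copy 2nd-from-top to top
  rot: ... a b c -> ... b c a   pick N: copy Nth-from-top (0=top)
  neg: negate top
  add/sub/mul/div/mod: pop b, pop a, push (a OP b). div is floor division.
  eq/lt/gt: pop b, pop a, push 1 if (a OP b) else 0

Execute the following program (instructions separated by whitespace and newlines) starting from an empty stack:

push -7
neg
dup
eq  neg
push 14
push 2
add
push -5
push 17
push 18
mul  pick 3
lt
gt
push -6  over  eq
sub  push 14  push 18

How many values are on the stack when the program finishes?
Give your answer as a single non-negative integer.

Answer: 5

Derivation:
After 'push -7': stack = [-7] (depth 1)
After 'neg': stack = [7] (depth 1)
After 'dup': stack = [7, 7] (depth 2)
After 'eq': stack = [1] (depth 1)
After 'neg': stack = [-1] (depth 1)
After 'push 14': stack = [-1, 14] (depth 2)
After 'push 2': stack = [-1, 14, 2] (depth 3)
After 'add': stack = [-1, 16] (depth 2)
After 'push -5': stack = [-1, 16, -5] (depth 3)
After 'push 17': stack = [-1, 16, -5, 17] (depth 4)
  ...
After 'mul': stack = [-1, 16, -5, 306] (depth 4)
After 'pick 3': stack = [-1, 16, -5, 306, -1] (depth 5)
After 'lt': stack = [-1, 16, -5, 0] (depth 4)
After 'gt': stack = [-1, 16, 0] (depth 3)
After 'push -6': stack = [-1, 16, 0, -6] (depth 4)
After 'over': stack = [-1, 16, 0, -6, 0] (depth 5)
After 'eq': stack = [-1, 16, 0, 0] (depth 4)
After 'sub': stack = [-1, 16, 0] (depth 3)
After 'push 14': stack = [-1, 16, 0, 14] (depth 4)
After 'push 18': stack = [-1, 16, 0, 14, 18] (depth 5)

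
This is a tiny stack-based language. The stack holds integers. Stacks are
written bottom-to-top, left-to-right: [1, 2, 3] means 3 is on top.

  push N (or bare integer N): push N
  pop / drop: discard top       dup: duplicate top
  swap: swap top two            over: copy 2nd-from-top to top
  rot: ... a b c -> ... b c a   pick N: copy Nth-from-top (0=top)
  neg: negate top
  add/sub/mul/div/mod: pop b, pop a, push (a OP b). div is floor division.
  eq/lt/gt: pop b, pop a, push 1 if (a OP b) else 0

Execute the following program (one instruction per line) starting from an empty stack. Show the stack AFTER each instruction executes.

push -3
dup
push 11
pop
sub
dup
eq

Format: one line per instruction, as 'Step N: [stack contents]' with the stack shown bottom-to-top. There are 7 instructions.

Step 1: [-3]
Step 2: [-3, -3]
Step 3: [-3, -3, 11]
Step 4: [-3, -3]
Step 5: [0]
Step 6: [0, 0]
Step 7: [1]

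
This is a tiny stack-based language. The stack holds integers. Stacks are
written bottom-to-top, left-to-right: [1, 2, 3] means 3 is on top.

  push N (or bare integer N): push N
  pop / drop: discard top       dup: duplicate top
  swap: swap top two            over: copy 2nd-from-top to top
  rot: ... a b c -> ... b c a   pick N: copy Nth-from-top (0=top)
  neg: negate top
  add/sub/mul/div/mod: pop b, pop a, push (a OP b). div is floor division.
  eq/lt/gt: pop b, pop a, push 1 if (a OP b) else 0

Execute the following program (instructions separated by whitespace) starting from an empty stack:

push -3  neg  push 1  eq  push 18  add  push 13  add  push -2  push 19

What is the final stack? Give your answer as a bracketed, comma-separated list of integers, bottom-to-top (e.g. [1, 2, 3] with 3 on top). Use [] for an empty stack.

After 'push -3': [-3]
After 'neg': [3]
After 'push 1': [3, 1]
After 'eq': [0]
After 'push 18': [0, 18]
After 'add': [18]
After 'push 13': [18, 13]
After 'add': [31]
After 'push -2': [31, -2]
After 'push 19': [31, -2, 19]

Answer: [31, -2, 19]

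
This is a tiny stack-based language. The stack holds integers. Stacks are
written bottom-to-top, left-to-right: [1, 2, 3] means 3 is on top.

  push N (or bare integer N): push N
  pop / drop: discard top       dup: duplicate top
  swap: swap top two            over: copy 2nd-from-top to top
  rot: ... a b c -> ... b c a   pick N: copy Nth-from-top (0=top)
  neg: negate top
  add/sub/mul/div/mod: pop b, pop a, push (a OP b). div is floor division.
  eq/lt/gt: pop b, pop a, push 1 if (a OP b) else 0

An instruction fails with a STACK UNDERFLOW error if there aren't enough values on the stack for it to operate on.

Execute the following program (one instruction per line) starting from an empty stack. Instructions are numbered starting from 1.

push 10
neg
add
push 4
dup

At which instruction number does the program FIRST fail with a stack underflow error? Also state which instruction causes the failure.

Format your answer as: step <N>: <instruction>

Answer: step 3: add

Derivation:
Step 1 ('push 10'): stack = [10], depth = 1
Step 2 ('neg'): stack = [-10], depth = 1
Step 3 ('add'): needs 2 value(s) but depth is 1 — STACK UNDERFLOW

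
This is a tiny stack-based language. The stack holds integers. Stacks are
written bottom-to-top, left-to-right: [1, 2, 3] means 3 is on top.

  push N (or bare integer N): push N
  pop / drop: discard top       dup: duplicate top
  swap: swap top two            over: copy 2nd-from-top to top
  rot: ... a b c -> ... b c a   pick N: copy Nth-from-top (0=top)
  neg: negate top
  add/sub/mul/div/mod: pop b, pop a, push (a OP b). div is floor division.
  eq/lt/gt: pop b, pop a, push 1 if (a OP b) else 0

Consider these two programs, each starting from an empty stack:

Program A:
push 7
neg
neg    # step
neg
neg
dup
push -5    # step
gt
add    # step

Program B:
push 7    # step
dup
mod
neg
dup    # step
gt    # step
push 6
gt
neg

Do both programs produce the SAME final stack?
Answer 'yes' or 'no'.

Program A trace:
  After 'push 7': [7]
  After 'neg': [-7]
  After 'neg': [7]
  After 'neg': [-7]
  After 'neg': [7]
  After 'dup': [7, 7]
  After 'push -5': [7, 7, -5]
  After 'gt': [7, 1]
  After 'add': [8]
Program A final stack: [8]

Program B trace:
  After 'push 7': [7]
  After 'dup': [7, 7]
  After 'mod': [0]
  After 'neg': [0]
  After 'dup': [0, 0]
  After 'gt': [0]
  After 'push 6': [0, 6]
  After 'gt': [0]
  After 'neg': [0]
Program B final stack: [0]
Same: no

Answer: no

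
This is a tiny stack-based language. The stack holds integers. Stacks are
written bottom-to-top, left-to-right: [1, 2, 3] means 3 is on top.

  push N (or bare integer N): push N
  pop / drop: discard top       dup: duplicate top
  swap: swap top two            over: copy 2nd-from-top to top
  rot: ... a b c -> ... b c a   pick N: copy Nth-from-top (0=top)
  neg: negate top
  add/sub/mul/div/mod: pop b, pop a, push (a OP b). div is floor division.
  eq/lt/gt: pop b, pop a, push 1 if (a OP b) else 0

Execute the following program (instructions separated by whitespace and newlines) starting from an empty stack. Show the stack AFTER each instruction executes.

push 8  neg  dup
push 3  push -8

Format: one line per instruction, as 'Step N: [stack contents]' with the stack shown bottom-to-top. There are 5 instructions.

Step 1: [8]
Step 2: [-8]
Step 3: [-8, -8]
Step 4: [-8, -8, 3]
Step 5: [-8, -8, 3, -8]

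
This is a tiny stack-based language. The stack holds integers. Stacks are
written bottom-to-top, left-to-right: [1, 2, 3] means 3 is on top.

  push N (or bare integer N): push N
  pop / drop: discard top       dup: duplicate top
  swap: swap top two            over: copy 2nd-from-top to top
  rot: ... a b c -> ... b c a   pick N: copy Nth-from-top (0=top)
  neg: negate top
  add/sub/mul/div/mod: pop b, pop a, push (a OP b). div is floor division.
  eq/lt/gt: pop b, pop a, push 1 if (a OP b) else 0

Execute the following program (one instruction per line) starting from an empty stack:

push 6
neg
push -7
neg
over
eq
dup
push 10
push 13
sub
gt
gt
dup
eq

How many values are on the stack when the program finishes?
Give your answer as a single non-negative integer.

After 'push 6': stack = [6] (depth 1)
After 'neg': stack = [-6] (depth 1)
After 'push -7': stack = [-6, -7] (depth 2)
After 'neg': stack = [-6, 7] (depth 2)
After 'over': stack = [-6, 7, -6] (depth 3)
After 'eq': stack = [-6, 0] (depth 2)
After 'dup': stack = [-6, 0, 0] (depth 3)
After 'push 10': stack = [-6, 0, 0, 10] (depth 4)
After 'push 13': stack = [-6, 0, 0, 10, 13] (depth 5)
After 'sub': stack = [-6, 0, 0, -3] (depth 4)
After 'gt': stack = [-6, 0, 1] (depth 3)
After 'gt': stack = [-6, 0] (depth 2)
After 'dup': stack = [-6, 0, 0] (depth 3)
After 'eq': stack = [-6, 1] (depth 2)

Answer: 2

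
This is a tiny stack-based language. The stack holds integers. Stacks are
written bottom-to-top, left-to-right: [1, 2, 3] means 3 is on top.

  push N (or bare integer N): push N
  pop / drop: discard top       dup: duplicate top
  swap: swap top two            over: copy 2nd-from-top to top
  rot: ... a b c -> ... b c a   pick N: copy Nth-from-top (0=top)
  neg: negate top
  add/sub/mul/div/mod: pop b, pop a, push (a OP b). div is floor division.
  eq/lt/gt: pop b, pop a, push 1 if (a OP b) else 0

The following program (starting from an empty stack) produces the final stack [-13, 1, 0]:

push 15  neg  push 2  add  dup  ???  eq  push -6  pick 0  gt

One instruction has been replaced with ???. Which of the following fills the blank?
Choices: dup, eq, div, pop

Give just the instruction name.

Answer: dup

Derivation:
Stack before ???: [-13, -13]
Stack after ???:  [-13, -13, -13]
Checking each choice:
  dup: MATCH
  eq: stack underflow (need 2, have 1)
  div: stack underflow (need 2, have 1)
  pop: stack underflow (need 2, have 1)


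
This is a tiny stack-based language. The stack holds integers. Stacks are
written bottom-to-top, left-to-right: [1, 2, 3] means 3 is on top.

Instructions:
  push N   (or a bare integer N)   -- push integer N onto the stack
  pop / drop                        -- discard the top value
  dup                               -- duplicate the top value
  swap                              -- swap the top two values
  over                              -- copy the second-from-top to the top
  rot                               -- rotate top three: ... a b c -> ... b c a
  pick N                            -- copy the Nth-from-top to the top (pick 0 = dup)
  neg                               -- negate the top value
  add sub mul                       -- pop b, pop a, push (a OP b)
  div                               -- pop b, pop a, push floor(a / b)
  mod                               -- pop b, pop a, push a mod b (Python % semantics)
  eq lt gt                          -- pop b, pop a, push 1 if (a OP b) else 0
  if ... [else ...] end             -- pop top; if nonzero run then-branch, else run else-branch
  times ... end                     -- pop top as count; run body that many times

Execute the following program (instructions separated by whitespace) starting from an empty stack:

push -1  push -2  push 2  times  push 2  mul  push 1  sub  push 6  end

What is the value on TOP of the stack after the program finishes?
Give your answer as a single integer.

After 'push -1': [-1]
After 'push -2': [-1, -2]
After 'push 2': [-1, -2, 2]
After 'times': [-1, -2]
After 'push 2': [-1, -2, 2]
After 'mul': [-1, -4]
After 'push 1': [-1, -4, 1]
After 'sub': [-1, -5]
After 'push 6': [-1, -5, 6]
After 'push 2': [-1, -5, 6, 2]
After 'mul': [-1, -5, 12]
After 'push 1': [-1, -5, 12, 1]
After 'sub': [-1, -5, 11]
After 'push 6': [-1, -5, 11, 6]

Answer: 6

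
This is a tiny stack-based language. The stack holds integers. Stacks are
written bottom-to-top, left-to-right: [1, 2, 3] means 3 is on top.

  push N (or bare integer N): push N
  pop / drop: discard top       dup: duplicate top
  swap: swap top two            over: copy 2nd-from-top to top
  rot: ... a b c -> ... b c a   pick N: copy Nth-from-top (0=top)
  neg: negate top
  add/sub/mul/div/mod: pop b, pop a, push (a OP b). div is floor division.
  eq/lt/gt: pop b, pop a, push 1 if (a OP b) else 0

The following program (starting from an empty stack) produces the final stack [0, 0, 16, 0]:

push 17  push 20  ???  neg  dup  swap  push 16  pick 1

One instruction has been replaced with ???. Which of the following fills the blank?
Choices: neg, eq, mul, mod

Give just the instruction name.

Stack before ???: [17, 20]
Stack after ???:  [0]
Checking each choice:
  neg: produces [17, 20, 20, 16, 20]
  eq: MATCH
  mul: produces [-340, -340, 16, -340]
  mod: produces [-17, -17, 16, -17]


Answer: eq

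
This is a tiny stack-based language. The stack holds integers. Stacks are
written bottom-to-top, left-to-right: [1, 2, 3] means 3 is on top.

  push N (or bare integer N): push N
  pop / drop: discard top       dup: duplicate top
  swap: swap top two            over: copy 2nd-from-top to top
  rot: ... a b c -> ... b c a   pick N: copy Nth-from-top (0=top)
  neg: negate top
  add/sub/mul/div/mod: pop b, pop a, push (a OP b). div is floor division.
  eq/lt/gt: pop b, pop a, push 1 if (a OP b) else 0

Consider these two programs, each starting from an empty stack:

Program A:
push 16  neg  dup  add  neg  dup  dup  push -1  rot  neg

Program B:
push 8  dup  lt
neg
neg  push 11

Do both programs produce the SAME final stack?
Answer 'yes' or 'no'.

Program A trace:
  After 'push 16': [16]
  After 'neg': [-16]
  After 'dup': [-16, -16]
  After 'add': [-32]
  After 'neg': [32]
  After 'dup': [32, 32]
  After 'dup': [32, 32, 32]
  After 'push -1': [32, 32, 32, -1]
  After 'rot': [32, 32, -1, 32]
  After 'neg': [32, 32, -1, -32]
Program A final stack: [32, 32, -1, -32]

Program B trace:
  After 'push 8': [8]
  After 'dup': [8, 8]
  After 'lt': [0]
  After 'neg': [0]
  After 'neg': [0]
  After 'push 11': [0, 11]
Program B final stack: [0, 11]
Same: no

Answer: no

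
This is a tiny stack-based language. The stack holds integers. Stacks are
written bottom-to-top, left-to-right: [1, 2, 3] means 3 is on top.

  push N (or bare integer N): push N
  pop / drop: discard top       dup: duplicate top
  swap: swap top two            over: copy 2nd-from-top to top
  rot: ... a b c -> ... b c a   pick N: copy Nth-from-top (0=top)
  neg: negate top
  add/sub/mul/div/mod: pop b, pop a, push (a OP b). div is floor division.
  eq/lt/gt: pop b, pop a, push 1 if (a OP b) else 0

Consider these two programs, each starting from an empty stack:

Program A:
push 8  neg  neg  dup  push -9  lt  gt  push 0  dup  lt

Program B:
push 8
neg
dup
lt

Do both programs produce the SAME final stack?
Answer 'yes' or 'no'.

Program A trace:
  After 'push 8': [8]
  After 'neg': [-8]
  After 'neg': [8]
  After 'dup': [8, 8]
  After 'push -9': [8, 8, -9]
  After 'lt': [8, 0]
  After 'gt': [1]
  After 'push 0': [1, 0]
  After 'dup': [1, 0, 0]
  After 'lt': [1, 0]
Program A final stack: [1, 0]

Program B trace:
  After 'push 8': [8]
  After 'neg': [-8]
  After 'dup': [-8, -8]
  After 'lt': [0]
Program B final stack: [0]
Same: no

Answer: no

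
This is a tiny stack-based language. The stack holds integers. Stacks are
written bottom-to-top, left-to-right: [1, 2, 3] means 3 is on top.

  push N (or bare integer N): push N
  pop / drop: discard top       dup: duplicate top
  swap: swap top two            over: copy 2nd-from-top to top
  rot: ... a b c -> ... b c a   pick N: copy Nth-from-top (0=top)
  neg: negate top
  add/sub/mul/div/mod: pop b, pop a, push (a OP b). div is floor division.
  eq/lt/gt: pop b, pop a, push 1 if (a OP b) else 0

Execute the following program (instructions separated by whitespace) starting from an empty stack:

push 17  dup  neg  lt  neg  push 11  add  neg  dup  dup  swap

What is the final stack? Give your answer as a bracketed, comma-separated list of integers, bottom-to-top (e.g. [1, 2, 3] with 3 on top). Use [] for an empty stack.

After 'push 17': [17]
After 'dup': [17, 17]
After 'neg': [17, -17]
After 'lt': [0]
After 'neg': [0]
After 'push 11': [0, 11]
After 'add': [11]
After 'neg': [-11]
After 'dup': [-11, -11]
After 'dup': [-11, -11, -11]
After 'swap': [-11, -11, -11]

Answer: [-11, -11, -11]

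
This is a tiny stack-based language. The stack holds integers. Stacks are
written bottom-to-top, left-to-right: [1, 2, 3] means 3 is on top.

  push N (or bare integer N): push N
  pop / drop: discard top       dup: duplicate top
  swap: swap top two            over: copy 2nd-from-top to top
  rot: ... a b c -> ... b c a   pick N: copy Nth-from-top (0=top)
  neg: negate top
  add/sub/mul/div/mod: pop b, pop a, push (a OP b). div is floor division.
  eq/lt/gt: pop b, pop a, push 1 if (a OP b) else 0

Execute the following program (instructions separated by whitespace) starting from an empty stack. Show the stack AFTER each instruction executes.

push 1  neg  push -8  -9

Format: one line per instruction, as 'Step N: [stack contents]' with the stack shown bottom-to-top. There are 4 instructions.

Step 1: [1]
Step 2: [-1]
Step 3: [-1, -8]
Step 4: [-1, -8, -9]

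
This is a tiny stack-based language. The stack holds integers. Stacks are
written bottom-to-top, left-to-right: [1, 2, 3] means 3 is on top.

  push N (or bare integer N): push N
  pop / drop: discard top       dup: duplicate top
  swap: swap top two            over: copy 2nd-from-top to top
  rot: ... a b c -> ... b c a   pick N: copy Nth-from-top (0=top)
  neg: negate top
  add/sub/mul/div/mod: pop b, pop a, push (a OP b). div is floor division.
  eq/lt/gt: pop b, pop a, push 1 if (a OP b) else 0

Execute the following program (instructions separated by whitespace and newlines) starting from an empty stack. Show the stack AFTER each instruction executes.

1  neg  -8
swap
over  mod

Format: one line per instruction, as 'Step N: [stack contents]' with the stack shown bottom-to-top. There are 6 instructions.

Step 1: [1]
Step 2: [-1]
Step 3: [-1, -8]
Step 4: [-8, -1]
Step 5: [-8, -1, -8]
Step 6: [-8, -1]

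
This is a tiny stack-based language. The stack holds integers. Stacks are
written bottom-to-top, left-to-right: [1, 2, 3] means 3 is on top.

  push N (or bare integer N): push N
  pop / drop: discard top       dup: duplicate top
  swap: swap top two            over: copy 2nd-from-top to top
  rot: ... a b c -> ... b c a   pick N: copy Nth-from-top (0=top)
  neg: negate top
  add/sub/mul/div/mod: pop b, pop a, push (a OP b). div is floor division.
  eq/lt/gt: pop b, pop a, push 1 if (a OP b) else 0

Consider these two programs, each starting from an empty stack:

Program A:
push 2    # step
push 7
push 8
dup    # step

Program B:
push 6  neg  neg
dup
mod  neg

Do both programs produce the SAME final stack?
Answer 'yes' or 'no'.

Program A trace:
  After 'push 2': [2]
  After 'push 7': [2, 7]
  After 'push 8': [2, 7, 8]
  After 'dup': [2, 7, 8, 8]
Program A final stack: [2, 7, 8, 8]

Program B trace:
  After 'push 6': [6]
  After 'neg': [-6]
  After 'neg': [6]
  After 'dup': [6, 6]
  After 'mod': [0]
  After 'neg': [0]
Program B final stack: [0]
Same: no

Answer: no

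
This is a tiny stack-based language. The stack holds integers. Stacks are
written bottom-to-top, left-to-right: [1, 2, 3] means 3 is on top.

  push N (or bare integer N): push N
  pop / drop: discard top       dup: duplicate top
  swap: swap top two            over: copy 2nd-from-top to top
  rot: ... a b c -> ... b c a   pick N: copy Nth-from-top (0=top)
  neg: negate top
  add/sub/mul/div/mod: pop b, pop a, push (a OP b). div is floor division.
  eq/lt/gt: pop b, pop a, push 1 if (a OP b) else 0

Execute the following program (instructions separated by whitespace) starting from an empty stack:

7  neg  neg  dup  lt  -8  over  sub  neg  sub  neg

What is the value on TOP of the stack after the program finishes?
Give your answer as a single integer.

After 'push 7': [7]
After 'neg': [-7]
After 'neg': [7]
After 'dup': [7, 7]
After 'lt': [0]
After 'push -8': [0, -8]
After 'over': [0, -8, 0]
After 'sub': [0, -8]
After 'neg': [0, 8]
After 'sub': [-8]
After 'neg': [8]

Answer: 8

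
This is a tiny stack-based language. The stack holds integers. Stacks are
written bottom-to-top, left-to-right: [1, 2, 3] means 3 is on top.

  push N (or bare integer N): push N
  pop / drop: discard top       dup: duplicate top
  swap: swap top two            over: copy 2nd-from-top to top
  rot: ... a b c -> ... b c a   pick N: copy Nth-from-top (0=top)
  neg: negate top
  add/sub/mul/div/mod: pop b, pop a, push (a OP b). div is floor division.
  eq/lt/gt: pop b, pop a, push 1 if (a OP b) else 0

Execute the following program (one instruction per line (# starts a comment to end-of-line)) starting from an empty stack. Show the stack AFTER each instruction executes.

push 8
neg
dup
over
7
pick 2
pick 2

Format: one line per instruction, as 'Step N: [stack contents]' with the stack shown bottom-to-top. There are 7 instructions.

Step 1: [8]
Step 2: [-8]
Step 3: [-8, -8]
Step 4: [-8, -8, -8]
Step 5: [-8, -8, -8, 7]
Step 6: [-8, -8, -8, 7, -8]
Step 7: [-8, -8, -8, 7, -8, -8]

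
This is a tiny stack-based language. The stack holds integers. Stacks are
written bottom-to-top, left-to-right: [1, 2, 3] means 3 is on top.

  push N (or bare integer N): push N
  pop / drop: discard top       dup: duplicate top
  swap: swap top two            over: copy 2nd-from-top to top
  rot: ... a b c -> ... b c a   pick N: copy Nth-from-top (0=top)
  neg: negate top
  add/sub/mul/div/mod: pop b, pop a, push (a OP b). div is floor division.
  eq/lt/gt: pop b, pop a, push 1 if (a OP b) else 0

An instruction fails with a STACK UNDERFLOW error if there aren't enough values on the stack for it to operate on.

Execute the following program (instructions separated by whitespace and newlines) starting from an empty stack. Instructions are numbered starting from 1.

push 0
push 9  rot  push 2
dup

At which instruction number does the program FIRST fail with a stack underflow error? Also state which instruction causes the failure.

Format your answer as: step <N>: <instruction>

Step 1 ('push 0'): stack = [0], depth = 1
Step 2 ('push 9'): stack = [0, 9], depth = 2
Step 3 ('rot'): needs 3 value(s) but depth is 2 — STACK UNDERFLOW

Answer: step 3: rot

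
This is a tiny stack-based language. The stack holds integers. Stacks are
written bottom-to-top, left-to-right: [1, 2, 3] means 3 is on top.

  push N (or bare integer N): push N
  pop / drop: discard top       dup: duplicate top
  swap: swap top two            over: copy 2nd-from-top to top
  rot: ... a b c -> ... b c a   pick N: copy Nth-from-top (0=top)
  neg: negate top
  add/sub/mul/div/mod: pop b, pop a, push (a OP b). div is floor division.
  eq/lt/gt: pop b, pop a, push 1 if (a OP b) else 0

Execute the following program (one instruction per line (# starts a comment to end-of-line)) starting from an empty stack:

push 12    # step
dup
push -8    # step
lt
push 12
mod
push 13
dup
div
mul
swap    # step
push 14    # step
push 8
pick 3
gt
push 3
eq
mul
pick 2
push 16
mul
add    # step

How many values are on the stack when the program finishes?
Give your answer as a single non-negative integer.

Answer: 3

Derivation:
After 'push 12': stack = [12] (depth 1)
After 'dup': stack = [12, 12] (depth 2)
After 'push -8': stack = [12, 12, -8] (depth 3)
After 'lt': stack = [12, 0] (depth 2)
After 'push 12': stack = [12, 0, 12] (depth 3)
After 'mod': stack = [12, 0] (depth 2)
After 'push 13': stack = [12, 0, 13] (depth 3)
After 'dup': stack = [12, 0, 13, 13] (depth 4)
After 'div': stack = [12, 0, 1] (depth 3)
After 'mul': stack = [12, 0] (depth 2)
  ...
After 'push 8': stack = [0, 12, 14, 8] (depth 4)
After 'pick 3': stack = [0, 12, 14, 8, 0] (depth 5)
After 'gt': stack = [0, 12, 14, 1] (depth 4)
After 'push 3': stack = [0, 12, 14, 1, 3] (depth 5)
After 'eq': stack = [0, 12, 14, 0] (depth 4)
After 'mul': stack = [0, 12, 0] (depth 3)
After 'pick 2': stack = [0, 12, 0, 0] (depth 4)
After 'push 16': stack = [0, 12, 0, 0, 16] (depth 5)
After 'mul': stack = [0, 12, 0, 0] (depth 4)
After 'add': stack = [0, 12, 0] (depth 3)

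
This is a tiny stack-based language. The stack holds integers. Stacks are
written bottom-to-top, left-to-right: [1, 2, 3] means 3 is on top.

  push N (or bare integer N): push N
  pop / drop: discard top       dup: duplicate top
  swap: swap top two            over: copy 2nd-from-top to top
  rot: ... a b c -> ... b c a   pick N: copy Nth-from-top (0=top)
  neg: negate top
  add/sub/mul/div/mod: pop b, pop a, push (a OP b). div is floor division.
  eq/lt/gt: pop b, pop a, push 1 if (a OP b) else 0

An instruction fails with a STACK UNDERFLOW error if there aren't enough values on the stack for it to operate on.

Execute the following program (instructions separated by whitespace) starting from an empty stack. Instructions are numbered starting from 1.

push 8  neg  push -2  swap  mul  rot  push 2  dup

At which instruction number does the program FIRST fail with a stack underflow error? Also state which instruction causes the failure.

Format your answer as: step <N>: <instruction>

Step 1 ('push 8'): stack = [8], depth = 1
Step 2 ('neg'): stack = [-8], depth = 1
Step 3 ('push -2'): stack = [-8, -2], depth = 2
Step 4 ('swap'): stack = [-2, -8], depth = 2
Step 5 ('mul'): stack = [16], depth = 1
Step 6 ('rot'): needs 3 value(s) but depth is 1 — STACK UNDERFLOW

Answer: step 6: rot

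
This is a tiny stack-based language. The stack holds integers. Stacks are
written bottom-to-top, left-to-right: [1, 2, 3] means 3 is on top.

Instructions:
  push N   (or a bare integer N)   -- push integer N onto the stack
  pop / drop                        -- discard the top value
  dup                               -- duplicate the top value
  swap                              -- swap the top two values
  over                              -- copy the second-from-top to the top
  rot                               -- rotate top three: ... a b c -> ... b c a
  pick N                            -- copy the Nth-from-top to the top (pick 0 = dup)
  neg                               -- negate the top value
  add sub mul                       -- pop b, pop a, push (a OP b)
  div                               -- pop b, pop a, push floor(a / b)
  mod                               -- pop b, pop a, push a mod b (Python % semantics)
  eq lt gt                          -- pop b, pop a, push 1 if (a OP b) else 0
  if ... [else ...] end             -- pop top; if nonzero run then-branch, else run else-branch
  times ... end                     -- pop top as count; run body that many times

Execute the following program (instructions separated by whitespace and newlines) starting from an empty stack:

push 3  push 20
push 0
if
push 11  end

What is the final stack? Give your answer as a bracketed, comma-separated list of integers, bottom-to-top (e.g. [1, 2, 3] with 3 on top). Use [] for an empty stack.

After 'push 3': [3]
After 'push 20': [3, 20]
After 'push 0': [3, 20, 0]
After 'if': [3, 20]

Answer: [3, 20]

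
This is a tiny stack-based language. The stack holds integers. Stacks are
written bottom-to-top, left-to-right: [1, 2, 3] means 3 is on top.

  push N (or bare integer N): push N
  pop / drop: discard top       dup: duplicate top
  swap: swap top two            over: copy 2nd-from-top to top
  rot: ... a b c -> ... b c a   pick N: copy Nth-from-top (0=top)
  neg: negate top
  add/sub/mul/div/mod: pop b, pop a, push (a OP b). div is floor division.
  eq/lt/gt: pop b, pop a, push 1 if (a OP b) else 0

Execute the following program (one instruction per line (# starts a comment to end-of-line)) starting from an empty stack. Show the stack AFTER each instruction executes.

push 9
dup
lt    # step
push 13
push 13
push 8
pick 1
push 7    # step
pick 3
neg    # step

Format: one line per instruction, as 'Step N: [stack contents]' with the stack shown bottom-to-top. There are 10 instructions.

Step 1: [9]
Step 2: [9, 9]
Step 3: [0]
Step 4: [0, 13]
Step 5: [0, 13, 13]
Step 6: [0, 13, 13, 8]
Step 7: [0, 13, 13, 8, 13]
Step 8: [0, 13, 13, 8, 13, 7]
Step 9: [0, 13, 13, 8, 13, 7, 13]
Step 10: [0, 13, 13, 8, 13, 7, -13]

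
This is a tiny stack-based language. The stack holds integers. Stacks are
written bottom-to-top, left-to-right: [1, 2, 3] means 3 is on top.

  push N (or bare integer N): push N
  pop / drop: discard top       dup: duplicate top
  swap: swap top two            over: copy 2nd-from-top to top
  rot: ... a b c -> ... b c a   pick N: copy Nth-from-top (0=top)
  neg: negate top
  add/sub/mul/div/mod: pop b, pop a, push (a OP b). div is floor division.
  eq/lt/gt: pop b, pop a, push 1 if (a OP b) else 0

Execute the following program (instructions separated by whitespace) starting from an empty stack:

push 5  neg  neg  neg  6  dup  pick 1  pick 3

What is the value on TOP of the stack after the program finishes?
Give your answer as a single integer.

After 'push 5': [5]
After 'neg': [-5]
After 'neg': [5]
After 'neg': [-5]
After 'push 6': [-5, 6]
After 'dup': [-5, 6, 6]
After 'pick 1': [-5, 6, 6, 6]
After 'pick 3': [-5, 6, 6, 6, -5]

Answer: -5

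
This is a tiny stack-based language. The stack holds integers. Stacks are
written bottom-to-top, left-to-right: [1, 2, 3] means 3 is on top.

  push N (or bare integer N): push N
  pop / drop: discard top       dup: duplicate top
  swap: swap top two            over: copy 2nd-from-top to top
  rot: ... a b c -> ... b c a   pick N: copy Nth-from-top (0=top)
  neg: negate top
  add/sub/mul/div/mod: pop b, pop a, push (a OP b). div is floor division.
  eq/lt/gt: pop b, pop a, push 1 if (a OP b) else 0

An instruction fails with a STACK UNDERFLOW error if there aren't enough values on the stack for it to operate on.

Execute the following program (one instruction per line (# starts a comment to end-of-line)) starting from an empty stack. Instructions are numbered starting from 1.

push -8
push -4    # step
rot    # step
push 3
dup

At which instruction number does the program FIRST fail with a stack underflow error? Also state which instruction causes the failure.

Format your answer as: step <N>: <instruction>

Step 1 ('push -8'): stack = [-8], depth = 1
Step 2 ('push -4'): stack = [-8, -4], depth = 2
Step 3 ('rot'): needs 3 value(s) but depth is 2 — STACK UNDERFLOW

Answer: step 3: rot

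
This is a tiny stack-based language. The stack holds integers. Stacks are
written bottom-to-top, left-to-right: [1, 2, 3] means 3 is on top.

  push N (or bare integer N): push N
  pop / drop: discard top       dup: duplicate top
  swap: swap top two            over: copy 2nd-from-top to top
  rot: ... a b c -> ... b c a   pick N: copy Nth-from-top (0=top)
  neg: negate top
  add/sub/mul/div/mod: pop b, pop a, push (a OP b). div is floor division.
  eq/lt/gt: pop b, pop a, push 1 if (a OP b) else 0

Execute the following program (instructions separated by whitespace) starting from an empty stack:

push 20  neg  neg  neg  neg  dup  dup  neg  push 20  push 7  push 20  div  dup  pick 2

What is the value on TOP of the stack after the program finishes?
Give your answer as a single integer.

Answer: 20

Derivation:
After 'push 20': [20]
After 'neg': [-20]
After 'neg': [20]
After 'neg': [-20]
After 'neg': [20]
After 'dup': [20, 20]
After 'dup': [20, 20, 20]
After 'neg': [20, 20, -20]
After 'push 20': [20, 20, -20, 20]
After 'push 7': [20, 20, -20, 20, 7]
After 'push 20': [20, 20, -20, 20, 7, 20]
After 'div': [20, 20, -20, 20, 0]
After 'dup': [20, 20, -20, 20, 0, 0]
After 'pick 2': [20, 20, -20, 20, 0, 0, 20]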